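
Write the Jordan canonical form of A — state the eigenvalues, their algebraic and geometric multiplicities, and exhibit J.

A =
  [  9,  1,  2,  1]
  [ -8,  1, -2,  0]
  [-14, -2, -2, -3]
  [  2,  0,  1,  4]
J_3(3) ⊕ J_1(3)

The characteristic polynomial is
  det(x·I − A) = x^4 - 12*x^3 + 54*x^2 - 108*x + 81 = (x - 3)^4

Eigenvalues and multiplicities (the geometric multiplicity of λ is n − rank(A − λI), which equals the number of Jordan blocks for λ):
  λ = 3: algebraic multiplicity = 4, geometric multiplicity = 2

Determining the block sizes for each eigenvalue:
  λ = 3: with am = 4 and gm = 2, the partition is not yet determined (e.g. several partitions of 4 into 2 parts exist). Let N = A − (3)·I. Computing rank(N^1) = 2, rank(N^2) = 1, rank(N^3) = 0; the number of blocks of size ≥ j is rank(N^{j−1}) − rank(N^j), giving [2, 1, 1]. So we have 1 block(s) of size 3, 1 block(s) of size 1 → block sizes [3, 1]

Assembling the blocks gives a Jordan form
J =
  [3, 1, 0, 0]
  [0, 3, 1, 0]
  [0, 0, 3, 0]
  [0, 0, 0, 3]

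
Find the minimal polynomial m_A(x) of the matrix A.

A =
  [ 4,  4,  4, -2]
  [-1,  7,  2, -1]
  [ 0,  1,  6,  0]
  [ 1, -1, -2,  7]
x^3 - 18*x^2 + 108*x - 216

The characteristic polynomial is χ_A(x) = (x - 6)^4, so the eigenvalues are known. The minimal polynomial is
  m_A(x) = Π_λ (x − λ)^{k_λ}
where k_λ is the size of the *largest* Jordan block for λ (equivalently, the smallest k with (A − λI)^k v = 0 for every generalised eigenvector v of λ).

  λ = 6: largest Jordan block has size 3, contributing (x − 6)^3

So m_A(x) = (x - 6)^3 = x^3 - 18*x^2 + 108*x - 216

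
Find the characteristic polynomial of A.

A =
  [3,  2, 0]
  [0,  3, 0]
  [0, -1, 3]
x^3 - 9*x^2 + 27*x - 27

Expanding det(x·I − A) (e.g. by cofactor expansion or by noting that A is similar to its Jordan form J, which has the same characteristic polynomial as A) gives
  χ_A(x) = x^3 - 9*x^2 + 27*x - 27
which factors as (x - 3)^3. The eigenvalues (with algebraic multiplicities) are λ = 3 with multiplicity 3.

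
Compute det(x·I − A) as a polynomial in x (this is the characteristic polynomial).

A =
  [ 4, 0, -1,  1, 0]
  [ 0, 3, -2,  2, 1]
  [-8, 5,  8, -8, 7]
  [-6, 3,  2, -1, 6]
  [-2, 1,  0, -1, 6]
x^5 - 20*x^4 + 160*x^3 - 640*x^2 + 1280*x - 1024

Expanding det(x·I − A) (e.g. by cofactor expansion or by noting that A is similar to its Jordan form J, which has the same characteristic polynomial as A) gives
  χ_A(x) = x^5 - 20*x^4 + 160*x^3 - 640*x^2 + 1280*x - 1024
which factors as (x - 4)^5. The eigenvalues (with algebraic multiplicities) are λ = 4 with multiplicity 5.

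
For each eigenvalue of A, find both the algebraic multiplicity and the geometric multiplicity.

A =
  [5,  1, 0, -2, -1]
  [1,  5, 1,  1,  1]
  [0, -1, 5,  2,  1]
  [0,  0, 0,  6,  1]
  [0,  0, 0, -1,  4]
λ = 5: alg = 5, geom = 2

Step 1 — factor the characteristic polynomial to read off the algebraic multiplicities:
  χ_A(x) = (x - 5)^5

Step 2 — compute geometric multiplicities via the rank-nullity identity g(λ) = n − rank(A − λI):
  rank(A − (5)·I) = 3, so dim ker(A − (5)·I) = n − 3 = 2

Summary:
  λ = 5: algebraic multiplicity = 5, geometric multiplicity = 2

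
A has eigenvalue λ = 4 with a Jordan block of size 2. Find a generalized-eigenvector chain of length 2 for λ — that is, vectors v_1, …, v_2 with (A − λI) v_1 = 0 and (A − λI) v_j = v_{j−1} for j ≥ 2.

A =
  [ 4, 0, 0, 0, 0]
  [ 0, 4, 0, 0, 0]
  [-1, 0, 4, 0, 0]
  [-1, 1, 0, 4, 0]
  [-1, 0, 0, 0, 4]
A Jordan chain for λ = 4 of length 2:
v_1 = (0, 0, -1, -1, -1)ᵀ
v_2 = (1, 0, 0, 0, 0)ᵀ

Let N = A − (4)·I. We want v_2 with N^2 v_2 = 0 but N^1 v_2 ≠ 0; then v_{j-1} := N · v_j for j = 2, …, 2.

Pick v_2 = (1, 0, 0, 0, 0)ᵀ.
Then v_1 = N · v_2 = (0, 0, -1, -1, -1)ᵀ.

Sanity check: (A − (4)·I) v_1 = (0, 0, 0, 0, 0)ᵀ = 0. ✓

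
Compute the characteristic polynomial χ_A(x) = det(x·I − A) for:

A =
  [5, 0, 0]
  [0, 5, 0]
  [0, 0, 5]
x^3 - 15*x^2 + 75*x - 125

Expanding det(x·I − A) (e.g. by cofactor expansion or by noting that A is similar to its Jordan form J, which has the same characteristic polynomial as A) gives
  χ_A(x) = x^3 - 15*x^2 + 75*x - 125
which factors as (x - 5)^3. The eigenvalues (with algebraic multiplicities) are λ = 5 with multiplicity 3.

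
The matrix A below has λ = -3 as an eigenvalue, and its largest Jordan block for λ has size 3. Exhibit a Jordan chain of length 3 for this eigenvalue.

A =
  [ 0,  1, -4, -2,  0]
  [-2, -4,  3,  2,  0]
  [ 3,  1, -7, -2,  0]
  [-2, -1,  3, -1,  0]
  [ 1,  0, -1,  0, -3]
A Jordan chain for λ = -3 of length 3:
v_1 = (-1, 1, -1, 1, 0)ᵀ
v_2 = (3, -2, 3, -2, 1)ᵀ
v_3 = (1, 0, 0, 0, 0)ᵀ

Let N = A − (-3)·I. We want v_3 with N^3 v_3 = 0 but N^2 v_3 ≠ 0; then v_{j-1} := N · v_j for j = 3, …, 2.

Pick v_3 = (1, 0, 0, 0, 0)ᵀ.
Then v_2 = N · v_3 = (3, -2, 3, -2, 1)ᵀ.
Then v_1 = N · v_2 = (-1, 1, -1, 1, 0)ᵀ.

Sanity check: (A − (-3)·I) v_1 = (0, 0, 0, 0, 0)ᵀ = 0. ✓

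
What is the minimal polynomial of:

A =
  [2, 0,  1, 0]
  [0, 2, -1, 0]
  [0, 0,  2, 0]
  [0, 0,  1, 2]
x^2 - 4*x + 4

The characteristic polynomial is χ_A(x) = (x - 2)^4, so the eigenvalues are known. The minimal polynomial is
  m_A(x) = Π_λ (x − λ)^{k_λ}
where k_λ is the size of the *largest* Jordan block for λ (equivalently, the smallest k with (A − λI)^k v = 0 for every generalised eigenvector v of λ).

  λ = 2: largest Jordan block has size 2, contributing (x − 2)^2

So m_A(x) = (x - 2)^2 = x^2 - 4*x + 4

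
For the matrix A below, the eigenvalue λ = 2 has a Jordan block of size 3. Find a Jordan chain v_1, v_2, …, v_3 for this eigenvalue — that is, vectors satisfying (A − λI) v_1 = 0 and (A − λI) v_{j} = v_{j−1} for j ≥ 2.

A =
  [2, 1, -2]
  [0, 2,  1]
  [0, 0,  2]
A Jordan chain for λ = 2 of length 3:
v_1 = (1, 0, 0)ᵀ
v_2 = (-2, 1, 0)ᵀ
v_3 = (0, 0, 1)ᵀ

Let N = A − (2)·I. We want v_3 with N^3 v_3 = 0 but N^2 v_3 ≠ 0; then v_{j-1} := N · v_j for j = 3, …, 2.

Pick v_3 = (0, 0, 1)ᵀ.
Then v_2 = N · v_3 = (-2, 1, 0)ᵀ.
Then v_1 = N · v_2 = (1, 0, 0)ᵀ.

Sanity check: (A − (2)·I) v_1 = (0, 0, 0)ᵀ = 0. ✓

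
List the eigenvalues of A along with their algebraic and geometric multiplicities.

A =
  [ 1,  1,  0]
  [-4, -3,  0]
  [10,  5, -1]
λ = -1: alg = 3, geom = 2

Step 1 — factor the characteristic polynomial to read off the algebraic multiplicities:
  χ_A(x) = (x + 1)^3

Step 2 — compute geometric multiplicities via the rank-nullity identity g(λ) = n − rank(A − λI):
  rank(A − (-1)·I) = 1, so dim ker(A − (-1)·I) = n − 1 = 2

Summary:
  λ = -1: algebraic multiplicity = 3, geometric multiplicity = 2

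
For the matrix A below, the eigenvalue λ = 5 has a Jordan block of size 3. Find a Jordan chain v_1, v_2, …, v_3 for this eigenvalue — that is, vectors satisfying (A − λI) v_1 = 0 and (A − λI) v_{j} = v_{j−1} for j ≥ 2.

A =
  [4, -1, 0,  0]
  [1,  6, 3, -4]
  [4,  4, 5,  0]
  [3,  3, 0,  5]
A Jordan chain for λ = 5 of length 3:
v_1 = (-3, 3, 12, 9)ᵀ
v_2 = (0, 3, 0, 0)ᵀ
v_3 = (0, 0, 1, 0)ᵀ

Let N = A − (5)·I. We want v_3 with N^3 v_3 = 0 but N^2 v_3 ≠ 0; then v_{j-1} := N · v_j for j = 3, …, 2.

Pick v_3 = (0, 0, 1, 0)ᵀ.
Then v_2 = N · v_3 = (0, 3, 0, 0)ᵀ.
Then v_1 = N · v_2 = (-3, 3, 12, 9)ᵀ.

Sanity check: (A − (5)·I) v_1 = (0, 0, 0, 0)ᵀ = 0. ✓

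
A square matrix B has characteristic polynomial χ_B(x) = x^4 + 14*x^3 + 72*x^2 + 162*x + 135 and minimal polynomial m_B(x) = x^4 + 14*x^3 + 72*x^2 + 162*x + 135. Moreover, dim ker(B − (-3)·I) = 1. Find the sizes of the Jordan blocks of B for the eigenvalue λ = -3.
Block sizes for λ = -3: [3]

Step 1 — from the characteristic polynomial, algebraic multiplicity of λ = -3 is 3. From dim ker(B − (-3)·I) = 1, there are exactly 1 Jordan blocks for λ = -3.
Step 2 — from the minimal polynomial, the factor (x + 3)^3 tells us the largest block for λ = -3 has size 3.
Step 3 — with total size 3, 1 blocks, and largest block 3, the block sizes (in nonincreasing order) are [3].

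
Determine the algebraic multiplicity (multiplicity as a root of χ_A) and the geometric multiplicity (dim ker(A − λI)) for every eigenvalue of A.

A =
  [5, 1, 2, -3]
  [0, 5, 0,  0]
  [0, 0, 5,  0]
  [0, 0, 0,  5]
λ = 5: alg = 4, geom = 3

Step 1 — factor the characteristic polynomial to read off the algebraic multiplicities:
  χ_A(x) = (x - 5)^4

Step 2 — compute geometric multiplicities via the rank-nullity identity g(λ) = n − rank(A − λI):
  rank(A − (5)·I) = 1, so dim ker(A − (5)·I) = n − 1 = 3

Summary:
  λ = 5: algebraic multiplicity = 4, geometric multiplicity = 3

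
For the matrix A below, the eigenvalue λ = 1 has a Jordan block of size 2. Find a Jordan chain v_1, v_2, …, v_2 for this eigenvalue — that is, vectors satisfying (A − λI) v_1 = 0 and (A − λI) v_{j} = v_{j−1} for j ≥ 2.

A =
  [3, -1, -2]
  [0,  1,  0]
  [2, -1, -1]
A Jordan chain for λ = 1 of length 2:
v_1 = (2, 0, 2)ᵀ
v_2 = (1, 0, 0)ᵀ

Let N = A − (1)·I. We want v_2 with N^2 v_2 = 0 but N^1 v_2 ≠ 0; then v_{j-1} := N · v_j for j = 2, …, 2.

Pick v_2 = (1, 0, 0)ᵀ.
Then v_1 = N · v_2 = (2, 0, 2)ᵀ.

Sanity check: (A − (1)·I) v_1 = (0, 0, 0)ᵀ = 0. ✓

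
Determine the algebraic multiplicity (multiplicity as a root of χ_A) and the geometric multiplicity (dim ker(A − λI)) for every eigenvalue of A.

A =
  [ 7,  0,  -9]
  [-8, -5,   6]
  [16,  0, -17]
λ = -5: alg = 3, geom = 2

Step 1 — factor the characteristic polynomial to read off the algebraic multiplicities:
  χ_A(x) = (x + 5)^3

Step 2 — compute geometric multiplicities via the rank-nullity identity g(λ) = n − rank(A − λI):
  rank(A − (-5)·I) = 1, so dim ker(A − (-5)·I) = n − 1 = 2

Summary:
  λ = -5: algebraic multiplicity = 3, geometric multiplicity = 2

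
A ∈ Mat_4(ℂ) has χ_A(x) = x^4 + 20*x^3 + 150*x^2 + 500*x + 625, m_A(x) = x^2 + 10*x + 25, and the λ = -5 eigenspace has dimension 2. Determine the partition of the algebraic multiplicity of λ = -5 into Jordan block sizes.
Block sizes for λ = -5: [2, 2]

Step 1 — from the characteristic polynomial, algebraic multiplicity of λ = -5 is 4. From dim ker(A − (-5)·I) = 2, there are exactly 2 Jordan blocks for λ = -5.
Step 2 — from the minimal polynomial, the factor (x + 5)^2 tells us the largest block for λ = -5 has size 2.
Step 3 — with total size 4, 2 blocks, and largest block 2, the block sizes (in nonincreasing order) are [2, 2].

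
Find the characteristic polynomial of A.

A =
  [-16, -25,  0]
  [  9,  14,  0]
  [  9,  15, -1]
x^3 + 3*x^2 + 3*x + 1

Expanding det(x·I − A) (e.g. by cofactor expansion or by noting that A is similar to its Jordan form J, which has the same characteristic polynomial as A) gives
  χ_A(x) = x^3 + 3*x^2 + 3*x + 1
which factors as (x + 1)^3. The eigenvalues (with algebraic multiplicities) are λ = -1 with multiplicity 3.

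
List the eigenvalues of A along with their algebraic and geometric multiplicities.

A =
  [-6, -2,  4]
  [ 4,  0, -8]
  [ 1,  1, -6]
λ = -4: alg = 3, geom = 2

Step 1 — factor the characteristic polynomial to read off the algebraic multiplicities:
  χ_A(x) = (x + 4)^3

Step 2 — compute geometric multiplicities via the rank-nullity identity g(λ) = n − rank(A − λI):
  rank(A − (-4)·I) = 1, so dim ker(A − (-4)·I) = n − 1 = 2

Summary:
  λ = -4: algebraic multiplicity = 3, geometric multiplicity = 2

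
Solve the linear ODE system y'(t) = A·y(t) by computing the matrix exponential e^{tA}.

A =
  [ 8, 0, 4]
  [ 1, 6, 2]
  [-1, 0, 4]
e^{tA} =
  [2*t*exp(6*t) + exp(6*t), 0, 4*t*exp(6*t)]
  [t*exp(6*t), exp(6*t), 2*t*exp(6*t)]
  [-t*exp(6*t), 0, -2*t*exp(6*t) + exp(6*t)]

Strategy: write A = P · J · P⁻¹ where J is a Jordan canonical form, so e^{tA} = P · e^{tJ} · P⁻¹, and e^{tJ} can be computed block-by-block.

A has Jordan form
J =
  [6, 1, 0]
  [0, 6, 0]
  [0, 0, 6]
(up to reordering of blocks).

Per-block formulas:
  For a 2×2 Jordan block J_2(6): exp(t · J_2(6)) = e^(6t)·(I + t·N), where N is the 2×2 nilpotent shift.
  For a 1×1 block at λ = 6: exp(t · [6]) = [e^(6t)].

After assembling e^{tJ} and conjugating by P, we get:

e^{tA} =
  [2*t*exp(6*t) + exp(6*t), 0, 4*t*exp(6*t)]
  [t*exp(6*t), exp(6*t), 2*t*exp(6*t)]
  [-t*exp(6*t), 0, -2*t*exp(6*t) + exp(6*t)]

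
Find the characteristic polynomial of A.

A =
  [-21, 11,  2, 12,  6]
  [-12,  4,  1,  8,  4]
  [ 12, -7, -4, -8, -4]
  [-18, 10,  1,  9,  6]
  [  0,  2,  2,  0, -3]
x^5 + 15*x^4 + 90*x^3 + 270*x^2 + 405*x + 243

Expanding det(x·I − A) (e.g. by cofactor expansion or by noting that A is similar to its Jordan form J, which has the same characteristic polynomial as A) gives
  χ_A(x) = x^5 + 15*x^4 + 90*x^3 + 270*x^2 + 405*x + 243
which factors as (x + 3)^5. The eigenvalues (with algebraic multiplicities) are λ = -3 with multiplicity 5.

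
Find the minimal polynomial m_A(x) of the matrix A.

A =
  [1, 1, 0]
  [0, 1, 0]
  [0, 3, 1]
x^2 - 2*x + 1

The characteristic polynomial is χ_A(x) = (x - 1)^3, so the eigenvalues are known. The minimal polynomial is
  m_A(x) = Π_λ (x − λ)^{k_λ}
where k_λ is the size of the *largest* Jordan block for λ (equivalently, the smallest k with (A − λI)^k v = 0 for every generalised eigenvector v of λ).

  λ = 1: largest Jordan block has size 2, contributing (x − 1)^2

So m_A(x) = (x - 1)^2 = x^2 - 2*x + 1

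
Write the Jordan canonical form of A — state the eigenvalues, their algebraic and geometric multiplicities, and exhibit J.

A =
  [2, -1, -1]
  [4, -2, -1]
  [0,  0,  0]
J_3(0)

The characteristic polynomial is
  det(x·I − A) = x^3

Eigenvalues and multiplicities (the geometric multiplicity of λ is n − rank(A − λI), which equals the number of Jordan blocks for λ):
  λ = 0: algebraic multiplicity = 3, geometric multiplicity = 1

Determining the block sizes for each eigenvalue:
  λ = 0: one block (gm = 1), so the single block has size am = 3 → block sizes [3]

Assembling the blocks gives a Jordan form
J =
  [0, 1, 0]
  [0, 0, 1]
  [0, 0, 0]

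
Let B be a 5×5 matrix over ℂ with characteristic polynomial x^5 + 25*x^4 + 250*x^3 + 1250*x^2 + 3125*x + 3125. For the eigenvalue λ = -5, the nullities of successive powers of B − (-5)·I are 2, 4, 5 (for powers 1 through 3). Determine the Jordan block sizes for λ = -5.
Block sizes for λ = -5: [3, 2]

From the dimensions of kernels of powers, the number of Jordan blocks of size at least j is d_j − d_{j−1} where d_j = dim ker(N^j) (with d_0 = 0). Computing the differences gives [2, 2, 1].
The number of blocks of size exactly k is (#blocks of size ≥ k) − (#blocks of size ≥ k + 1), so the partition is: 1 block(s) of size 2, 1 block(s) of size 3.
In nonincreasing order the block sizes are [3, 2].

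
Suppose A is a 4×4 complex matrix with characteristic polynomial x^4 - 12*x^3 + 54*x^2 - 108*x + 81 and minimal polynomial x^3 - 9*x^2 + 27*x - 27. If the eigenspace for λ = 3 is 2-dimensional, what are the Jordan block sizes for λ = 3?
Block sizes for λ = 3: [3, 1]

Step 1 — from the characteristic polynomial, algebraic multiplicity of λ = 3 is 4. From dim ker(A − (3)·I) = 2, there are exactly 2 Jordan blocks for λ = 3.
Step 2 — from the minimal polynomial, the factor (x − 3)^3 tells us the largest block for λ = 3 has size 3.
Step 3 — with total size 4, 2 blocks, and largest block 3, the block sizes (in nonincreasing order) are [3, 1].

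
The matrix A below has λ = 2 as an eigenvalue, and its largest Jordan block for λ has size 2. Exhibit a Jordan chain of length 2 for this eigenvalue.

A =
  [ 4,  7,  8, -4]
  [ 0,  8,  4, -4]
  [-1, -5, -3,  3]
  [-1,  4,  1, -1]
A Jordan chain for λ = 2 of length 2:
v_1 = (2, 0, -1, -1)ᵀ
v_2 = (1, 0, 0, 0)ᵀ

Let N = A − (2)·I. We want v_2 with N^2 v_2 = 0 but N^1 v_2 ≠ 0; then v_{j-1} := N · v_j for j = 2, …, 2.

Pick v_2 = (1, 0, 0, 0)ᵀ.
Then v_1 = N · v_2 = (2, 0, -1, -1)ᵀ.

Sanity check: (A − (2)·I) v_1 = (0, 0, 0, 0)ᵀ = 0. ✓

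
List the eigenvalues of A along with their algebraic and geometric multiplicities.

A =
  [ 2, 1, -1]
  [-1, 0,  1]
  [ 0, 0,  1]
λ = 1: alg = 3, geom = 2

Step 1 — factor the characteristic polynomial to read off the algebraic multiplicities:
  χ_A(x) = (x - 1)^3

Step 2 — compute geometric multiplicities via the rank-nullity identity g(λ) = n − rank(A − λI):
  rank(A − (1)·I) = 1, so dim ker(A − (1)·I) = n − 1 = 2

Summary:
  λ = 1: algebraic multiplicity = 3, geometric multiplicity = 2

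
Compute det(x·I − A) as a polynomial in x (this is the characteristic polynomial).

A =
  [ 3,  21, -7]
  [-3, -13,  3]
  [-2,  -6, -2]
x^3 + 12*x^2 + 48*x + 64

Expanding det(x·I − A) (e.g. by cofactor expansion or by noting that A is similar to its Jordan form J, which has the same characteristic polynomial as A) gives
  χ_A(x) = x^3 + 12*x^2 + 48*x + 64
which factors as (x + 4)^3. The eigenvalues (with algebraic multiplicities) are λ = -4 with multiplicity 3.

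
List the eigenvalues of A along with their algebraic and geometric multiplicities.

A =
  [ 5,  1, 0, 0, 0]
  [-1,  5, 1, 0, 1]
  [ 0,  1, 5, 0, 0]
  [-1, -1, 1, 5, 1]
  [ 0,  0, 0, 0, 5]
λ = 5: alg = 5, geom = 3

Step 1 — factor the characteristic polynomial to read off the algebraic multiplicities:
  χ_A(x) = (x - 5)^5

Step 2 — compute geometric multiplicities via the rank-nullity identity g(λ) = n − rank(A − λI):
  rank(A − (5)·I) = 2, so dim ker(A − (5)·I) = n − 2 = 3

Summary:
  λ = 5: algebraic multiplicity = 5, geometric multiplicity = 3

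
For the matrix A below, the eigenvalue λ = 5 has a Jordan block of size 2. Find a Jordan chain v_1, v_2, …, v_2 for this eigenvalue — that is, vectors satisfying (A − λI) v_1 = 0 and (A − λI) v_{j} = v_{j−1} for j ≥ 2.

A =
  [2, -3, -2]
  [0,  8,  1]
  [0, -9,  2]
A Jordan chain for λ = 5 of length 2:
v_1 = (-3, -3, 9)ᵀ
v_2 = (2, -1, 0)ᵀ

Let N = A − (5)·I. We want v_2 with N^2 v_2 = 0 but N^1 v_2 ≠ 0; then v_{j-1} := N · v_j for j = 2, …, 2.

Pick v_2 = (2, -1, 0)ᵀ.
Then v_1 = N · v_2 = (-3, -3, 9)ᵀ.

Sanity check: (A − (5)·I) v_1 = (0, 0, 0)ᵀ = 0. ✓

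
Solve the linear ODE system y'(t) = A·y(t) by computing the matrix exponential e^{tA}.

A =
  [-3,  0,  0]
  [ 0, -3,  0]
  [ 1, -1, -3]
e^{tA} =
  [exp(-3*t), 0, 0]
  [0, exp(-3*t), 0]
  [t*exp(-3*t), -t*exp(-3*t), exp(-3*t)]

Strategy: write A = P · J · P⁻¹ where J is a Jordan canonical form, so e^{tA} = P · e^{tJ} · P⁻¹, and e^{tJ} can be computed block-by-block.

A has Jordan form
J =
  [-3,  1,  0]
  [ 0, -3,  0]
  [ 0,  0, -3]
(up to reordering of blocks).

Per-block formulas:
  For a 2×2 Jordan block J_2(-3): exp(t · J_2(-3)) = e^(-3t)·(I + t·N), where N is the 2×2 nilpotent shift.
  For a 1×1 block at λ = -3: exp(t · [-3]) = [e^(-3t)].

After assembling e^{tJ} and conjugating by P, we get:

e^{tA} =
  [exp(-3*t), 0, 0]
  [0, exp(-3*t), 0]
  [t*exp(-3*t), -t*exp(-3*t), exp(-3*t)]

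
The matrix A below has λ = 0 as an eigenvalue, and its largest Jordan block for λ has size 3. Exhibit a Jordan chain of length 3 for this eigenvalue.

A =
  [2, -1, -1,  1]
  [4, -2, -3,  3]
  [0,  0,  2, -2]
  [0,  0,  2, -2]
A Jordan chain for λ = 0 of length 3:
v_1 = (1, 2, 0, 0)ᵀ
v_2 = (-1, -3, 2, 2)ᵀ
v_3 = (0, 0, 1, 0)ᵀ

Let N = A − (0)·I. We want v_3 with N^3 v_3 = 0 but N^2 v_3 ≠ 0; then v_{j-1} := N · v_j for j = 3, …, 2.

Pick v_3 = (0, 0, 1, 0)ᵀ.
Then v_2 = N · v_3 = (-1, -3, 2, 2)ᵀ.
Then v_1 = N · v_2 = (1, 2, 0, 0)ᵀ.

Sanity check: (A − (0)·I) v_1 = (0, 0, 0, 0)ᵀ = 0. ✓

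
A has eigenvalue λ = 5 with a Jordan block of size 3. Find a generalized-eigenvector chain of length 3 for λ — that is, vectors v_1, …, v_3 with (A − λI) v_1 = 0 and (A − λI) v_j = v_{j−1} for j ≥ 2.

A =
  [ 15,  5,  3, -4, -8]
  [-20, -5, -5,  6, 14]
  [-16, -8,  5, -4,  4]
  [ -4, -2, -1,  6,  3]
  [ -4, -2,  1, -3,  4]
A Jordan chain for λ = 5 of length 3:
v_1 = (1, -2, 0, 0, 0)ᵀ
v_2 = (3, -5, 0, -1, 1)ᵀ
v_3 = (0, 0, 1, 0, 0)ᵀ

Let N = A − (5)·I. We want v_3 with N^3 v_3 = 0 but N^2 v_3 ≠ 0; then v_{j-1} := N · v_j for j = 3, …, 2.

Pick v_3 = (0, 0, 1, 0, 0)ᵀ.
Then v_2 = N · v_3 = (3, -5, 0, -1, 1)ᵀ.
Then v_1 = N · v_2 = (1, -2, 0, 0, 0)ᵀ.

Sanity check: (A − (5)·I) v_1 = (0, 0, 0, 0, 0)ᵀ = 0. ✓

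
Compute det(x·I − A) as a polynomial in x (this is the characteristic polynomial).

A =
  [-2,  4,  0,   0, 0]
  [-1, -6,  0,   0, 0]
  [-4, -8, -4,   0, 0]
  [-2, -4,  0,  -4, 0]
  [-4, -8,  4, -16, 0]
x^5 + 16*x^4 + 96*x^3 + 256*x^2 + 256*x

Expanding det(x·I − A) (e.g. by cofactor expansion or by noting that A is similar to its Jordan form J, which has the same characteristic polynomial as A) gives
  χ_A(x) = x^5 + 16*x^4 + 96*x^3 + 256*x^2 + 256*x
which factors as x*(x + 4)^4. The eigenvalues (with algebraic multiplicities) are λ = -4 with multiplicity 4, λ = 0 with multiplicity 1.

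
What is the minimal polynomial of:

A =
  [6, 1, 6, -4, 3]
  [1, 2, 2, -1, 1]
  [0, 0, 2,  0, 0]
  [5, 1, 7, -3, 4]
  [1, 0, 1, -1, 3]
x^3 - 6*x^2 + 12*x - 8

The characteristic polynomial is χ_A(x) = (x - 2)^5, so the eigenvalues are known. The minimal polynomial is
  m_A(x) = Π_λ (x − λ)^{k_λ}
where k_λ is the size of the *largest* Jordan block for λ (equivalently, the smallest k with (A − λI)^k v = 0 for every generalised eigenvector v of λ).

  λ = 2: largest Jordan block has size 3, contributing (x − 2)^3

So m_A(x) = (x - 2)^3 = x^3 - 6*x^2 + 12*x - 8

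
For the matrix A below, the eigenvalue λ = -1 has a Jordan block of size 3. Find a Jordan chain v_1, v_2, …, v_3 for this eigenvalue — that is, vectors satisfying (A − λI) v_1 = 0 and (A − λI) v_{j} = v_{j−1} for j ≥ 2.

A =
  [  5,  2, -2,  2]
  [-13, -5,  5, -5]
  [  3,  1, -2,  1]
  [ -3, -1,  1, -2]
A Jordan chain for λ = -1 of length 3:
v_1 = (-2, 4, -1, 1)ᵀ
v_2 = (6, -13, 3, -3)ᵀ
v_3 = (1, 0, 0, 0)ᵀ

Let N = A − (-1)·I. We want v_3 with N^3 v_3 = 0 but N^2 v_3 ≠ 0; then v_{j-1} := N · v_j for j = 3, …, 2.

Pick v_3 = (1, 0, 0, 0)ᵀ.
Then v_2 = N · v_3 = (6, -13, 3, -3)ᵀ.
Then v_1 = N · v_2 = (-2, 4, -1, 1)ᵀ.

Sanity check: (A − (-1)·I) v_1 = (0, 0, 0, 0)ᵀ = 0. ✓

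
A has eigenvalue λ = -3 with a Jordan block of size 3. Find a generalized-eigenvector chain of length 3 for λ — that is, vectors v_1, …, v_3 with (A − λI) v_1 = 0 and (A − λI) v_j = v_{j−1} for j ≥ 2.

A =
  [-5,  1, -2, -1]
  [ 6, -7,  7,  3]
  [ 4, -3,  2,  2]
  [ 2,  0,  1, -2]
A Jordan chain for λ = -3 of length 3:
v_1 = (0, -2, -2, 2)ᵀ
v_2 = (-2, 6, 4, 2)ᵀ
v_3 = (1, 0, 0, 0)ᵀ

Let N = A − (-3)·I. We want v_3 with N^3 v_3 = 0 but N^2 v_3 ≠ 0; then v_{j-1} := N · v_j for j = 3, …, 2.

Pick v_3 = (1, 0, 0, 0)ᵀ.
Then v_2 = N · v_3 = (-2, 6, 4, 2)ᵀ.
Then v_1 = N · v_2 = (0, -2, -2, 2)ᵀ.

Sanity check: (A − (-3)·I) v_1 = (0, 0, 0, 0)ᵀ = 0. ✓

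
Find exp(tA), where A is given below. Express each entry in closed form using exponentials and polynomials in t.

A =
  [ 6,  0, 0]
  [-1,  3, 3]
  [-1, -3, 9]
e^{tA} =
  [exp(6*t), 0, 0]
  [-t*exp(6*t), -3*t*exp(6*t) + exp(6*t), 3*t*exp(6*t)]
  [-t*exp(6*t), -3*t*exp(6*t), 3*t*exp(6*t) + exp(6*t)]

Strategy: write A = P · J · P⁻¹ where J is a Jordan canonical form, so e^{tA} = P · e^{tJ} · P⁻¹, and e^{tJ} can be computed block-by-block.

A has Jordan form
J =
  [6, 1, 0]
  [0, 6, 0]
  [0, 0, 6]
(up to reordering of blocks).

Per-block formulas:
  For a 1×1 block at λ = 6: exp(t · [6]) = [e^(6t)].
  For a 2×2 Jordan block J_2(6): exp(t · J_2(6)) = e^(6t)·(I + t·N), where N is the 2×2 nilpotent shift.

After assembling e^{tJ} and conjugating by P, we get:

e^{tA} =
  [exp(6*t), 0, 0]
  [-t*exp(6*t), -3*t*exp(6*t) + exp(6*t), 3*t*exp(6*t)]
  [-t*exp(6*t), -3*t*exp(6*t), 3*t*exp(6*t) + exp(6*t)]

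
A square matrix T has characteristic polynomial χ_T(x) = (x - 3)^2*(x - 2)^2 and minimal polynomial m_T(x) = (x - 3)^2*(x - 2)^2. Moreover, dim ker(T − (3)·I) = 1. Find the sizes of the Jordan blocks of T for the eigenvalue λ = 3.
Block sizes for λ = 3: [2]

Step 1 — from the characteristic polynomial, algebraic multiplicity of λ = 3 is 2. From dim ker(T − (3)·I) = 1, there are exactly 1 Jordan blocks for λ = 3.
Step 2 — from the minimal polynomial, the factor (x − 3)^2 tells us the largest block for λ = 3 has size 2.
Step 3 — with total size 2, 1 blocks, and largest block 2, the block sizes (in nonincreasing order) are [2].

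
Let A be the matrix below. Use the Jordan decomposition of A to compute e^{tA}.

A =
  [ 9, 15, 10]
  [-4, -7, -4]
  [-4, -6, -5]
e^{tA} =
  [10*t*exp(-t) + exp(-t), 15*t*exp(-t), 10*t*exp(-t)]
  [-4*t*exp(-t), -6*t*exp(-t) + exp(-t), -4*t*exp(-t)]
  [-4*t*exp(-t), -6*t*exp(-t), -4*t*exp(-t) + exp(-t)]

Strategy: write A = P · J · P⁻¹ where J is a Jordan canonical form, so e^{tA} = P · e^{tJ} · P⁻¹, and e^{tJ} can be computed block-by-block.

A has Jordan form
J =
  [-1,  1,  0]
  [ 0, -1,  0]
  [ 0,  0, -1]
(up to reordering of blocks).

Per-block formulas:
  For a 2×2 Jordan block J_2(-1): exp(t · J_2(-1)) = e^(-1t)·(I + t·N), where N is the 2×2 nilpotent shift.
  For a 1×1 block at λ = -1: exp(t · [-1]) = [e^(-1t)].

After assembling e^{tJ} and conjugating by P, we get:

e^{tA} =
  [10*t*exp(-t) + exp(-t), 15*t*exp(-t), 10*t*exp(-t)]
  [-4*t*exp(-t), -6*t*exp(-t) + exp(-t), -4*t*exp(-t)]
  [-4*t*exp(-t), -6*t*exp(-t), -4*t*exp(-t) + exp(-t)]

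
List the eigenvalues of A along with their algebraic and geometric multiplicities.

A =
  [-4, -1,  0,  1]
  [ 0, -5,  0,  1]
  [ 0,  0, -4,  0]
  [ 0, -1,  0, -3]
λ = -4: alg = 4, geom = 3

Step 1 — factor the characteristic polynomial to read off the algebraic multiplicities:
  χ_A(x) = (x + 4)^4

Step 2 — compute geometric multiplicities via the rank-nullity identity g(λ) = n − rank(A − λI):
  rank(A − (-4)·I) = 1, so dim ker(A − (-4)·I) = n − 1 = 3

Summary:
  λ = -4: algebraic multiplicity = 4, geometric multiplicity = 3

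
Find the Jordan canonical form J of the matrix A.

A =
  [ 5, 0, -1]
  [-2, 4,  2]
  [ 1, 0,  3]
J_2(4) ⊕ J_1(4)

The characteristic polynomial is
  det(x·I − A) = x^3 - 12*x^2 + 48*x - 64 = (x - 4)^3

Eigenvalues and multiplicities (the geometric multiplicity of λ is n − rank(A − λI), which equals the number of Jordan blocks for λ):
  λ = 4: algebraic multiplicity = 3, geometric multiplicity = 2

Determining the block sizes for each eigenvalue:
  λ = 4: 2 blocks summing to 3 forces exactly one block of size 2 and the rest size 1 → block sizes [2, 1]

Assembling the blocks gives a Jordan form
J =
  [4, 1, 0]
  [0, 4, 0]
  [0, 0, 4]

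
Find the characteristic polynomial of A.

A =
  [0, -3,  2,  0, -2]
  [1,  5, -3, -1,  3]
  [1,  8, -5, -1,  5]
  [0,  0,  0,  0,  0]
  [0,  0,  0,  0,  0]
x^5

Expanding det(x·I − A) (e.g. by cofactor expansion or by noting that A is similar to its Jordan form J, which has the same characteristic polynomial as A) gives
  χ_A(x) = x^5
which factors as x^5. The eigenvalues (with algebraic multiplicities) are λ = 0 with multiplicity 5.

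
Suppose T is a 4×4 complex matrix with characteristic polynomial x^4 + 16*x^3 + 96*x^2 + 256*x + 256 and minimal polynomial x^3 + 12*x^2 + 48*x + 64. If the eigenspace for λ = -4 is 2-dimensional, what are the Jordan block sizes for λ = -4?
Block sizes for λ = -4: [3, 1]

Step 1 — from the characteristic polynomial, algebraic multiplicity of λ = -4 is 4. From dim ker(T − (-4)·I) = 2, there are exactly 2 Jordan blocks for λ = -4.
Step 2 — from the minimal polynomial, the factor (x + 4)^3 tells us the largest block for λ = -4 has size 3.
Step 3 — with total size 4, 2 blocks, and largest block 3, the block sizes (in nonincreasing order) are [3, 1].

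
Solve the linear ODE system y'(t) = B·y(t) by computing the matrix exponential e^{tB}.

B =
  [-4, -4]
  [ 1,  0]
e^{tB} =
  [-2*t*exp(-2*t) + exp(-2*t), -4*t*exp(-2*t)]
  [t*exp(-2*t), 2*t*exp(-2*t) + exp(-2*t)]

Strategy: write B = P · J · P⁻¹ where J is a Jordan canonical form, so e^{tB} = P · e^{tJ} · P⁻¹, and e^{tJ} can be computed block-by-block.

B has Jordan form
J =
  [-2,  1]
  [ 0, -2]
(up to reordering of blocks).

Per-block formulas:
  For a 2×2 Jordan block J_2(-2): exp(t · J_2(-2)) = e^(-2t)·(I + t·N), where N is the 2×2 nilpotent shift.

After assembling e^{tJ} and conjugating by P, we get:

e^{tB} =
  [-2*t*exp(-2*t) + exp(-2*t), -4*t*exp(-2*t)]
  [t*exp(-2*t), 2*t*exp(-2*t) + exp(-2*t)]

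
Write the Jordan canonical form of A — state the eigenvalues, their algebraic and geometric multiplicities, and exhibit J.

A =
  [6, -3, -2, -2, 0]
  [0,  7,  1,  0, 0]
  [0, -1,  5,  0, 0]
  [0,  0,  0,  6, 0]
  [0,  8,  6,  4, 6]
J_3(6) ⊕ J_1(6) ⊕ J_1(6)

The characteristic polynomial is
  det(x·I − A) = x^5 - 30*x^4 + 360*x^3 - 2160*x^2 + 6480*x - 7776 = (x - 6)^5

Eigenvalues and multiplicities (the geometric multiplicity of λ is n − rank(A − λI), which equals the number of Jordan blocks for λ):
  λ = 6: algebraic multiplicity = 5, geometric multiplicity = 3

Determining the block sizes for each eigenvalue:
  λ = 6: with am = 5 and gm = 3, the partition is not yet determined (e.g. several partitions of 5 into 3 parts exist). Let N = A − (6)·I. Computing rank(N^1) = 2, rank(N^2) = 1, rank(N^3) = 0; the number of blocks of size ≥ j is rank(N^{j−1}) − rank(N^j), giving [3, 1, 1]. So we have 1 block(s) of size 3, 2 block(s) of size 1 → block sizes [3, 1, 1]

Assembling the blocks gives a Jordan form
J =
  [6, 1, 0, 0, 0]
  [0, 6, 1, 0, 0]
  [0, 0, 6, 0, 0]
  [0, 0, 0, 6, 0]
  [0, 0, 0, 0, 6]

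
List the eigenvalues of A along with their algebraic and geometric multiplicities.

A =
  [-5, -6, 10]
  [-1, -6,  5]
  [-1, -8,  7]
λ = -3: alg = 2, geom = 1; λ = 2: alg = 1, geom = 1

Step 1 — factor the characteristic polynomial to read off the algebraic multiplicities:
  χ_A(x) = (x - 2)*(x + 3)^2

Step 2 — compute geometric multiplicities via the rank-nullity identity g(λ) = n − rank(A − λI):
  rank(A − (-3)·I) = 2, so dim ker(A − (-3)·I) = n − 2 = 1
  rank(A − (2)·I) = 2, so dim ker(A − (2)·I) = n − 2 = 1

Summary:
  λ = -3: algebraic multiplicity = 2, geometric multiplicity = 1
  λ = 2: algebraic multiplicity = 1, geometric multiplicity = 1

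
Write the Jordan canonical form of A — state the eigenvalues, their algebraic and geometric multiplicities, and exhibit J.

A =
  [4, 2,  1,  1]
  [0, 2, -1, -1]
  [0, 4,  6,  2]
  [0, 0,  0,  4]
J_2(4) ⊕ J_1(4) ⊕ J_1(4)

The characteristic polynomial is
  det(x·I − A) = x^4 - 16*x^3 + 96*x^2 - 256*x + 256 = (x - 4)^4

Eigenvalues and multiplicities (the geometric multiplicity of λ is n − rank(A − λI), which equals the number of Jordan blocks for λ):
  λ = 4: algebraic multiplicity = 4, geometric multiplicity = 3

Determining the block sizes for each eigenvalue:
  λ = 4: 3 blocks summing to 4 forces exactly one block of size 2 and the rest size 1 → block sizes [2, 1, 1]

Assembling the blocks gives a Jordan form
J =
  [4, 1, 0, 0]
  [0, 4, 0, 0]
  [0, 0, 4, 0]
  [0, 0, 0, 4]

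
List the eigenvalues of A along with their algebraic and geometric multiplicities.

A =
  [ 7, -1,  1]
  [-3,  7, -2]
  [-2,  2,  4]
λ = 6: alg = 3, geom = 1

Step 1 — factor the characteristic polynomial to read off the algebraic multiplicities:
  χ_A(x) = (x - 6)^3

Step 2 — compute geometric multiplicities via the rank-nullity identity g(λ) = n − rank(A − λI):
  rank(A − (6)·I) = 2, so dim ker(A − (6)·I) = n − 2 = 1

Summary:
  λ = 6: algebraic multiplicity = 3, geometric multiplicity = 1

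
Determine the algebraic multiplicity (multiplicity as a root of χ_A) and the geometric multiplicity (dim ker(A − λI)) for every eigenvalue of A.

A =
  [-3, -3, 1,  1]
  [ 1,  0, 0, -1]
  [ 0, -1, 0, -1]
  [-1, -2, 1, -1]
λ = -1: alg = 4, geom = 2

Step 1 — factor the characteristic polynomial to read off the algebraic multiplicities:
  χ_A(x) = (x + 1)^4

Step 2 — compute geometric multiplicities via the rank-nullity identity g(λ) = n − rank(A − λI):
  rank(A − (-1)·I) = 2, so dim ker(A − (-1)·I) = n − 2 = 2

Summary:
  λ = -1: algebraic multiplicity = 4, geometric multiplicity = 2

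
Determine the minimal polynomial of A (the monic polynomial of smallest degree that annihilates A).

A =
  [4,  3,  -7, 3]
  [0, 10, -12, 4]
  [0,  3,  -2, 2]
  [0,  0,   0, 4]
x^3 - 12*x^2 + 48*x - 64

The characteristic polynomial is χ_A(x) = (x - 4)^4, so the eigenvalues are known. The minimal polynomial is
  m_A(x) = Π_λ (x − λ)^{k_λ}
where k_λ is the size of the *largest* Jordan block for λ (equivalently, the smallest k with (A − λI)^k v = 0 for every generalised eigenvector v of λ).

  λ = 4: largest Jordan block has size 3, contributing (x − 4)^3

So m_A(x) = (x - 4)^3 = x^3 - 12*x^2 + 48*x - 64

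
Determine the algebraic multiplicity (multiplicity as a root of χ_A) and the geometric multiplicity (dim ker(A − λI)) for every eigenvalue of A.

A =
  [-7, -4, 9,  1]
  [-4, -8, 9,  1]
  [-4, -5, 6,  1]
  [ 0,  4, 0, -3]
λ = -3: alg = 4, geom = 2

Step 1 — factor the characteristic polynomial to read off the algebraic multiplicities:
  χ_A(x) = (x + 3)^4

Step 2 — compute geometric multiplicities via the rank-nullity identity g(λ) = n − rank(A − λI):
  rank(A − (-3)·I) = 2, so dim ker(A − (-3)·I) = n − 2 = 2

Summary:
  λ = -3: algebraic multiplicity = 4, geometric multiplicity = 2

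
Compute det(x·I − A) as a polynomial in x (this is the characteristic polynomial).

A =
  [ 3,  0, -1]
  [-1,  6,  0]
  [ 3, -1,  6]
x^3 - 15*x^2 + 75*x - 125

Expanding det(x·I − A) (e.g. by cofactor expansion or by noting that A is similar to its Jordan form J, which has the same characteristic polynomial as A) gives
  χ_A(x) = x^3 - 15*x^2 + 75*x - 125
which factors as (x - 5)^3. The eigenvalues (with algebraic multiplicities) are λ = 5 with multiplicity 3.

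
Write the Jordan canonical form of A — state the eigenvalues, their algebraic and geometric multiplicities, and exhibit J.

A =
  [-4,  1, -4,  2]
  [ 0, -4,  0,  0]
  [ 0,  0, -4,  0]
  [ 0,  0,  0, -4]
J_2(-4) ⊕ J_1(-4) ⊕ J_1(-4)

The characteristic polynomial is
  det(x·I − A) = x^4 + 16*x^3 + 96*x^2 + 256*x + 256 = (x + 4)^4

Eigenvalues and multiplicities (the geometric multiplicity of λ is n − rank(A − λI), which equals the number of Jordan blocks for λ):
  λ = -4: algebraic multiplicity = 4, geometric multiplicity = 3

Determining the block sizes for each eigenvalue:
  λ = -4: 3 blocks summing to 4 forces exactly one block of size 2 and the rest size 1 → block sizes [2, 1, 1]

Assembling the blocks gives a Jordan form
J =
  [-4,  1,  0,  0]
  [ 0, -4,  0,  0]
  [ 0,  0, -4,  0]
  [ 0,  0,  0, -4]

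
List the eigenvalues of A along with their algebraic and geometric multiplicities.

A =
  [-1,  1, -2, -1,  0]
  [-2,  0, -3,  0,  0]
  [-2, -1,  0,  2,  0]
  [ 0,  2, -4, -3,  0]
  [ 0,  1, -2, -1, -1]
λ = -1: alg = 5, geom = 3

Step 1 — factor the characteristic polynomial to read off the algebraic multiplicities:
  χ_A(x) = (x + 1)^5

Step 2 — compute geometric multiplicities via the rank-nullity identity g(λ) = n − rank(A − λI):
  rank(A − (-1)·I) = 2, so dim ker(A − (-1)·I) = n − 2 = 3

Summary:
  λ = -1: algebraic multiplicity = 5, geometric multiplicity = 3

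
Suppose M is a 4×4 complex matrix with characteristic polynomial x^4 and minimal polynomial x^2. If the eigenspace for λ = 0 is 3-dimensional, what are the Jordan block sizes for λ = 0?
Block sizes for λ = 0: [2, 1, 1]

Step 1 — from the characteristic polynomial, algebraic multiplicity of λ = 0 is 4. From dim ker(M − (0)·I) = 3, there are exactly 3 Jordan blocks for λ = 0.
Step 2 — from the minimal polynomial, the factor (x − 0)^2 tells us the largest block for λ = 0 has size 2.
Step 3 — with total size 4, 3 blocks, and largest block 2, the block sizes (in nonincreasing order) are [2, 1, 1].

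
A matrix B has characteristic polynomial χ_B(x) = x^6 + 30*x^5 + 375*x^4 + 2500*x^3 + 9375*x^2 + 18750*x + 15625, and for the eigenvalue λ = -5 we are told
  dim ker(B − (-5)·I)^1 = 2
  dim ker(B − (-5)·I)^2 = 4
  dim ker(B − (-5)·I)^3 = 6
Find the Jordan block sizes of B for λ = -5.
Block sizes for λ = -5: [3, 3]

From the dimensions of kernels of powers, the number of Jordan blocks of size at least j is d_j − d_{j−1} where d_j = dim ker(N^j) (with d_0 = 0). Computing the differences gives [2, 2, 2].
The number of blocks of size exactly k is (#blocks of size ≥ k) − (#blocks of size ≥ k + 1), so the partition is: 2 block(s) of size 3.
In nonincreasing order the block sizes are [3, 3].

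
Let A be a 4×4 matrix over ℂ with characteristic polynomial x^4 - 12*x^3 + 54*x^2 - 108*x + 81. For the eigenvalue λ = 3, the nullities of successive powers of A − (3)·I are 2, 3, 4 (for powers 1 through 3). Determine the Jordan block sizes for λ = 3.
Block sizes for λ = 3: [3, 1]

From the dimensions of kernels of powers, the number of Jordan blocks of size at least j is d_j − d_{j−1} where d_j = dim ker(N^j) (with d_0 = 0). Computing the differences gives [2, 1, 1].
The number of blocks of size exactly k is (#blocks of size ≥ k) − (#blocks of size ≥ k + 1), so the partition is: 1 block(s) of size 1, 1 block(s) of size 3.
In nonincreasing order the block sizes are [3, 1].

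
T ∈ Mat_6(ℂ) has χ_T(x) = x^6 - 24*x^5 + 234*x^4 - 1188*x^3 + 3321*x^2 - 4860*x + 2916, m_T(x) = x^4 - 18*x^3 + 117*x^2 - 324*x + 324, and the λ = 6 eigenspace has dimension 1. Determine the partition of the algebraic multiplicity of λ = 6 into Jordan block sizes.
Block sizes for λ = 6: [2]

Step 1 — from the characteristic polynomial, algebraic multiplicity of λ = 6 is 2. From dim ker(T − (6)·I) = 1, there are exactly 1 Jordan blocks for λ = 6.
Step 2 — from the minimal polynomial, the factor (x − 6)^2 tells us the largest block for λ = 6 has size 2.
Step 3 — with total size 2, 1 blocks, and largest block 2, the block sizes (in nonincreasing order) are [2].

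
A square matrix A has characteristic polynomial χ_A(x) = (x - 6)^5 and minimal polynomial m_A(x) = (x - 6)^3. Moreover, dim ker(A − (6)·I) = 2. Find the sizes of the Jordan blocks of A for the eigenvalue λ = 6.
Block sizes for λ = 6: [3, 2]

Step 1 — from the characteristic polynomial, algebraic multiplicity of λ = 6 is 5. From dim ker(A − (6)·I) = 2, there are exactly 2 Jordan blocks for λ = 6.
Step 2 — from the minimal polynomial, the factor (x − 6)^3 tells us the largest block for λ = 6 has size 3.
Step 3 — with total size 5, 2 blocks, and largest block 3, the block sizes (in nonincreasing order) are [3, 2].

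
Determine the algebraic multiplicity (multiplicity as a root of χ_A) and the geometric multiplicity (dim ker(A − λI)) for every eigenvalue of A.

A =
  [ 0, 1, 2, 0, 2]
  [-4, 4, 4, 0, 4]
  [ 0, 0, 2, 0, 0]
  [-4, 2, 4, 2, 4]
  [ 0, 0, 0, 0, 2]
λ = 2: alg = 5, geom = 4

Step 1 — factor the characteristic polynomial to read off the algebraic multiplicities:
  χ_A(x) = (x - 2)^5

Step 2 — compute geometric multiplicities via the rank-nullity identity g(λ) = n − rank(A − λI):
  rank(A − (2)·I) = 1, so dim ker(A − (2)·I) = n − 1 = 4

Summary:
  λ = 2: algebraic multiplicity = 5, geometric multiplicity = 4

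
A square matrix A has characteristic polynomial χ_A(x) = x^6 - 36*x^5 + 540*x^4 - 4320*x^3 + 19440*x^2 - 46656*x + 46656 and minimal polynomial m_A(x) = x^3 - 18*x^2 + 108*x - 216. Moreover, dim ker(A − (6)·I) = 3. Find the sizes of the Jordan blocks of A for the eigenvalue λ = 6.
Block sizes for λ = 6: [3, 2, 1]

Step 1 — from the characteristic polynomial, algebraic multiplicity of λ = 6 is 6. From dim ker(A − (6)·I) = 3, there are exactly 3 Jordan blocks for λ = 6.
Step 2 — from the minimal polynomial, the factor (x − 6)^3 tells us the largest block for λ = 6 has size 3.
Step 3 — with total size 6, 3 blocks, and largest block 3, the block sizes (in nonincreasing order) are [3, 2, 1].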